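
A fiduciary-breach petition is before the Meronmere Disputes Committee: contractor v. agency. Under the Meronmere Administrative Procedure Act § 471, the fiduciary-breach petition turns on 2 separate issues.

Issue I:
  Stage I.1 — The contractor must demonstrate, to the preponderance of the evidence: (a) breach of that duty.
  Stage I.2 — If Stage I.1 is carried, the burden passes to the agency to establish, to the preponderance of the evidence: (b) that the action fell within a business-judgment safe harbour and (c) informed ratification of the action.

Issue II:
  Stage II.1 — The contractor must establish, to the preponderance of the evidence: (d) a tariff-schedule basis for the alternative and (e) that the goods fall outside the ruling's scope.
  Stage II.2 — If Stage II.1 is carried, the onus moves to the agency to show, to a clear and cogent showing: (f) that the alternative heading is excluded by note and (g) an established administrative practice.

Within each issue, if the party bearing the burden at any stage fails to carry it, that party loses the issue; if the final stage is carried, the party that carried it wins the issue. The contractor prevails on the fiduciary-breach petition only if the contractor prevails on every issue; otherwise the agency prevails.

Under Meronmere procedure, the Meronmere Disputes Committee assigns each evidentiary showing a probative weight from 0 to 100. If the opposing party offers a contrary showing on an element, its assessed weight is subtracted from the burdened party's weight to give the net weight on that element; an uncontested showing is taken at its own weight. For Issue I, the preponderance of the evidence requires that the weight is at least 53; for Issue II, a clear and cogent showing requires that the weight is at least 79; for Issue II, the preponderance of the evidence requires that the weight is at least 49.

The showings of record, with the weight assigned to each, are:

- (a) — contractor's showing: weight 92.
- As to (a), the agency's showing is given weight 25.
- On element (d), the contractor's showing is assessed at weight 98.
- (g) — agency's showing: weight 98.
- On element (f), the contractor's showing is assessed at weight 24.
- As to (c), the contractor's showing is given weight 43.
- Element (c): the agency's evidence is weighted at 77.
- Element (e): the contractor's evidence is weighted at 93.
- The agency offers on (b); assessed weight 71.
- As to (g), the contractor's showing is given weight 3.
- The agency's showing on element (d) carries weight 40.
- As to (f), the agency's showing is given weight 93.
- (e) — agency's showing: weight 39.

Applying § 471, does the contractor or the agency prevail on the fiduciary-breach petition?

— Issue I —
Stage I.1 (contractor, the preponderance of the evidence, weight is at least 53): (a) net 92−25=67 ≥ 53 — meets.
  Stage I.1 carried; the burden shifts to the agency.
Stage I.2 (agency, the preponderance of the evidence, weight is at least 53): (b) 71 ≥ 53 — meets; (c) net 77−43=34 < 53 — fails.
  Not every element is met, so the agency fails to carry Stage I.2.
The analysis ends at Stage I.2; the contractor prevails on this issue.
— Issue II —
At Stage II.1 the contractor must meet the preponderance of the evidence (weight is at least 49): on (d) the weight is 98 less the opposing 40 gives net 58, which does reach 49, so (d) meets the standard; on (e) the weight is 93 less the opposing 39 gives net 54, ≥ 49, so (e) meets the standard.
  All elements met. The burden passes to the agency.
At Stage II.2 the agency must meet a clear and cogent showing (weight is at least 79): on (f) the weight is 93 less the opposing 24 gives net 69, < 79, so (f) does not meet the standard; on (g) the weight is 98 less the opposing 3 gives net 95, which does reach 79, so (g) meets the standard.
  Not every element is met, so the agency fails to carry Stage II.2.
The contractor prevails on this issue.
Per-issue: Issue I → contractor; Issue II → contractor. The contractor must prevail on every issue; overall, the contractor prevails.

contractor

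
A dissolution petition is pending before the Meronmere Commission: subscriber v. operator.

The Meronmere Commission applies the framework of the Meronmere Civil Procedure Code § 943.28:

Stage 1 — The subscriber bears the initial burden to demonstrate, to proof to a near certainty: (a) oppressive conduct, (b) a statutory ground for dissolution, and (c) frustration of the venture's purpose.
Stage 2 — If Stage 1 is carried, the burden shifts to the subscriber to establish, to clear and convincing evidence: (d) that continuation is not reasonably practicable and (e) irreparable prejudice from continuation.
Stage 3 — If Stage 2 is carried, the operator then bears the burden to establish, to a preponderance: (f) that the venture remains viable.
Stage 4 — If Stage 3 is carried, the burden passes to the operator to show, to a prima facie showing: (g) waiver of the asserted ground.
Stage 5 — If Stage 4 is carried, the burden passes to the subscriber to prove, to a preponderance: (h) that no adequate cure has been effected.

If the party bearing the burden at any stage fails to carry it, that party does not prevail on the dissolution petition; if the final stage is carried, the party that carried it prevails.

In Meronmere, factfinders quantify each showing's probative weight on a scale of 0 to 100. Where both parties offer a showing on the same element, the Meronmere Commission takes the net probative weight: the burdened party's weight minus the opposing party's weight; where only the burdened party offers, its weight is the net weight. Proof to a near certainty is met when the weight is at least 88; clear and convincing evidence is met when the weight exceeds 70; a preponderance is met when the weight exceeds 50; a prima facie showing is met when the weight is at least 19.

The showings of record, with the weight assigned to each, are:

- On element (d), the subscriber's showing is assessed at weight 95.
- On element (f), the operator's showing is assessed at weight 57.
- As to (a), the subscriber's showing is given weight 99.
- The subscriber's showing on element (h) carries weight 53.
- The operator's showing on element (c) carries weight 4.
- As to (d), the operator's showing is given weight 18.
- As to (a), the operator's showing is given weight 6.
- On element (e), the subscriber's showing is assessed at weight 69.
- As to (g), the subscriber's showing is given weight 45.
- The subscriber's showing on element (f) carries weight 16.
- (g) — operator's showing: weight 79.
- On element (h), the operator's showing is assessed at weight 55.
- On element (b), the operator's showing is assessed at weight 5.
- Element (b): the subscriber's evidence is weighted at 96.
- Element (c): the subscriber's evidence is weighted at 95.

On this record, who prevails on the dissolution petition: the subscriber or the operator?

Stage 1 (subscriber, proof to a near certainty, weight is at least 88): (a) net 99−6=93 ≥ 88 — meets; (b) net 96−5=91 ≥ 88 — meets; (c) net 95−4=91 ≥ 88 — meets.
  Stage 1 is satisfied; the subscriber continues to bear the burden.
Stage 2 (subscriber, clear and convincing evidence, weight exceeds 70): (d) net 95−18=77 > 70 — meets; (e) 69 ≤ 70 — fails.
  Not every element is met, so the subscriber fails to carry Stage 2.
The operator prevails.

operator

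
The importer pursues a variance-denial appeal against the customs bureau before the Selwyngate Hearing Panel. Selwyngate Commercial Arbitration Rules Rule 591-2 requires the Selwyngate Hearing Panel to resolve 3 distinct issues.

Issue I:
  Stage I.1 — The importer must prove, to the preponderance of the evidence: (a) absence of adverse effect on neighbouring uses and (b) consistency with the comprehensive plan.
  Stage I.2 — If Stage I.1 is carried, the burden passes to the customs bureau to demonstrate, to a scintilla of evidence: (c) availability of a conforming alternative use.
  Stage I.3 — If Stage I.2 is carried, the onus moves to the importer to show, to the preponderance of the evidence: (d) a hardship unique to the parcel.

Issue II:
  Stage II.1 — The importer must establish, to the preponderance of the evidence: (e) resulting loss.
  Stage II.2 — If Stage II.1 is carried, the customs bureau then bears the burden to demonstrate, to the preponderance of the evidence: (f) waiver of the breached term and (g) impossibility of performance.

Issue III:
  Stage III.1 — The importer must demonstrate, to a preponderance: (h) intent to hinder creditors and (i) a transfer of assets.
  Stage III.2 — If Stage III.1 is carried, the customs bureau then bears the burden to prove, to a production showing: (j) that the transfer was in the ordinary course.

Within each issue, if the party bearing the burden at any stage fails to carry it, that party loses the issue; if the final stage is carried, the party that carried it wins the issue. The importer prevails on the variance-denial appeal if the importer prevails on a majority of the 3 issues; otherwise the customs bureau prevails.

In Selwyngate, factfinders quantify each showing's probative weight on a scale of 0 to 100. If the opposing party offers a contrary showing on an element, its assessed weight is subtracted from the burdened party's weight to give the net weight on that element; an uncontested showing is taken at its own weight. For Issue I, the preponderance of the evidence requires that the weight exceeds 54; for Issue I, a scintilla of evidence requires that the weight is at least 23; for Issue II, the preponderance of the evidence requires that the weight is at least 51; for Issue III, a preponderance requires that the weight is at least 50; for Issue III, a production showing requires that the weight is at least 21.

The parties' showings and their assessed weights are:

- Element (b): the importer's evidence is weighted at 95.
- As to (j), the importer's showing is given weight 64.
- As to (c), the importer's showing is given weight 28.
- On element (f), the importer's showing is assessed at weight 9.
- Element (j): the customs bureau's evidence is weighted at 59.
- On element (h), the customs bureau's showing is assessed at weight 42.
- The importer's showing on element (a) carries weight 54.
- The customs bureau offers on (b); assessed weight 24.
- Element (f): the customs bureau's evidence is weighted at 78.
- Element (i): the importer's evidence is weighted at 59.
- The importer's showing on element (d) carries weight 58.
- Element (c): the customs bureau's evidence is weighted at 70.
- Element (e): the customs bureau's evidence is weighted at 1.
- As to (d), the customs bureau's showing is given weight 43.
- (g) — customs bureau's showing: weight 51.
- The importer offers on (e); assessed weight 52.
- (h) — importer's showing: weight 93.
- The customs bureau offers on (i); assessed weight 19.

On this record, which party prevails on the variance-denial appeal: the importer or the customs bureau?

— Issue I —
Stage I.1 — burden on importer; standard: the preponderance of the evidence (weight exceeds 54).
    (a): 54 ≤ 54 [not met]
    (b): 95 − 24 = 71 > 54 [met]
  The importer does not carry Stage I.1.
The customs bureau prevails on this issue.
— Issue II —
At Stage II.1 the importer must meet the preponderance of the evidence (weight is at least 51): on (e) the weight is 52 less the opposing 1 gives net 51, which does reach 51, so (e) meets the standard.
  All elements met. The burden passes to the customs bureau.
At Stage II.2 the customs bureau must meet the preponderance of the evidence (weight is at least 51): on (f) the weight is 78 less the opposing 9 gives net 69, ≥ 51, so (f) meets the standard; on (g) the weight is 51, which does reach 51, so (g) meets the standard.
  All elements met at the final stage.
With every stage satisfied, the customs bureau prevails on this issue.
— Issue III —
At Stage III.1 the importer must meet a preponderance (weight is at least 50): on (h) the weight is 93 less the opposing 42 gives net 51, ≥ 50, so (h) meets the standard; on (i) the weight is 59 less the opposing 19 gives net 40, which does not reach 50, so (i) does not meet the standard.
  The importer does not carry Stage III.1.
The analysis ends at Stage III.1; the customs bureau prevails on this issue.
Per-issue: Issue I → customs bureau; Issue II → customs bureau; Issue III → customs bureau. The importer must prevail on a majority of issues; overall, the customs bureau prevails.

customs bureau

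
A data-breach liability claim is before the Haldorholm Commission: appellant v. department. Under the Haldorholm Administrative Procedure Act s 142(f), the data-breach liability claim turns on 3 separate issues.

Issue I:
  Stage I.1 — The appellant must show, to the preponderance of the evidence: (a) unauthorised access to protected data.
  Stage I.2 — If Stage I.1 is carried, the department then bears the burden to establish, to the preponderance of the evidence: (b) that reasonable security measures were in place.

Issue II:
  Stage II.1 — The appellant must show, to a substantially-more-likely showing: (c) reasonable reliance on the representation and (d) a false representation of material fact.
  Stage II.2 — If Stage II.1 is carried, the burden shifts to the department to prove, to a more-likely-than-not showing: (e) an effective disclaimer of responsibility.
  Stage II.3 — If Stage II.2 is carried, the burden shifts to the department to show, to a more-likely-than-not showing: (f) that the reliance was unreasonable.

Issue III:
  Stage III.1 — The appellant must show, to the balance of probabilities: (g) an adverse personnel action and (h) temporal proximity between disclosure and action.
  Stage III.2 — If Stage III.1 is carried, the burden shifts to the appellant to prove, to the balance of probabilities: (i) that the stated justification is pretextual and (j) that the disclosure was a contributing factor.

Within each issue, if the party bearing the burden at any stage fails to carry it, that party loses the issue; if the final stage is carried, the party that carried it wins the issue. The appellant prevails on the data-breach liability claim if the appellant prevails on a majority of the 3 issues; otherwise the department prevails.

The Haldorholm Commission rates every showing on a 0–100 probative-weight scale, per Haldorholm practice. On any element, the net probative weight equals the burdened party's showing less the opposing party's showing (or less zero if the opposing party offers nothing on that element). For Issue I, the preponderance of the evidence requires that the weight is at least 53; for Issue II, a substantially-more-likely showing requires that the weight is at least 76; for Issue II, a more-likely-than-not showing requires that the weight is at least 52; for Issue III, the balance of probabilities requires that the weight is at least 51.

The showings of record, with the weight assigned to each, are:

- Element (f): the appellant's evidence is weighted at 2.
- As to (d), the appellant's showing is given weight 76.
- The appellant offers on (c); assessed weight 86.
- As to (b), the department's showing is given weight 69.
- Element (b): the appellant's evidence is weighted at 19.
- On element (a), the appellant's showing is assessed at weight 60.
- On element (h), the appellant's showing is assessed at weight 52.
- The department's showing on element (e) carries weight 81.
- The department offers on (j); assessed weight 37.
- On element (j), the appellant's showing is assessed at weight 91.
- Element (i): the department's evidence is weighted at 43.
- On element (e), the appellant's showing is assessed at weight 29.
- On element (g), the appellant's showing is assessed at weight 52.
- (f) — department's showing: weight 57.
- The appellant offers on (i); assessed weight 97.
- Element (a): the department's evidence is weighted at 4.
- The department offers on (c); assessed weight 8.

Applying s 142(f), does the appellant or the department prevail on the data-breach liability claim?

appellant

— Issue I —
Stage I.1 — burden on appellant; standard: the preponderance of the evidence (weight is at least 53).
    (a): 60 − 4 = 56 ≥ 53 [met]
  Stage I.1 carried; the burden shifts to the department.
Stage I.2 — burden on department; standard: the preponderance of the evidence (weight is at least 53).
    (b): 69 − 19 = 50 < 53 [not met]
  Stage I.2 not carried; the department fails its burden.
The analysis ends at Stage I.2; the appellant prevails on this issue.
— Issue II —
At Stage II.1 the appellant must meet a substantially-more-likely showing (weight is at least 76): on (c) the weight is 86 less the opposing 8 gives net 78, which does reach 76, so (c) meets the standard; on (d) the weight is 76, which does reach 76, so (d) meets the standard.
  Stage II.1 is satisfied; the onus moves to the department.
At Stage II.2 the department must meet a more-likely-than-not showing (weight is at least 52): on (e) the weight is 81 less the opposing 29 gives net 52, ≥ 52, so (e) meets the standard.
  Stage II.2 is satisfied; the department continues to bear the burden.
At Stage II.3 the department must meet a more-likely-than-not showing (weight is at least 52): on (f) the weight is 57 less the opposing 2 gives net 55, ≥ 52, so (f) meets the standard.
  All elements met at the final stage.
All stages carried — the department prevails on this issue.
— Issue III —
Stage III.1 (appellant, the balance of probabilities, weight is at least 51): (g) 52 ≥ 51 — meets; (h) 52 ≥ 51 — meets.
  All elements met. The appellant retains the burden for Stage III.2.
Stage III.2 (appellant, the balance of probabilities, weight is at least 51): (i) net 97−43=54 ≥ 51 — meets; (j) net 91−37=54 ≥ 51 — meets.
  The appellant carries the last stage.
Every stage carried; the appellant prevails on this issue.
Per-issue: Issue I → appellant; Issue II → department; Issue III → appellant. The appellant must prevail on a majority of issues; overall, the appellant prevails.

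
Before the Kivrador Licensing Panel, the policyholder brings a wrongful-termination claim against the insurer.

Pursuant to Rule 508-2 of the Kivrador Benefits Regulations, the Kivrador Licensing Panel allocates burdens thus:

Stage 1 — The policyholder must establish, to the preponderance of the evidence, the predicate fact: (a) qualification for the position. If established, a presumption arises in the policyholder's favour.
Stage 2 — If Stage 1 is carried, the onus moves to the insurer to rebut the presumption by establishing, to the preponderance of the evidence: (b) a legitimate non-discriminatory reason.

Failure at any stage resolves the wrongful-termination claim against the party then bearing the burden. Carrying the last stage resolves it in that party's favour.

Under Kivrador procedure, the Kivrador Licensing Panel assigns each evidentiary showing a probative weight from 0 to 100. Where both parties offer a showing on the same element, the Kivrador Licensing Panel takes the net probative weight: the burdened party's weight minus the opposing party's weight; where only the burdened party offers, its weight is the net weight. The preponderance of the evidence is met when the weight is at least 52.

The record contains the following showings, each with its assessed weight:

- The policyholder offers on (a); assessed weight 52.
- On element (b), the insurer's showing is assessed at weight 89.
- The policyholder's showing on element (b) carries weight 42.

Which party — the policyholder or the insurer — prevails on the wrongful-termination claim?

Stage 1 — burden on policyholder; standard: the preponderance of the evidence (weight is at least 52).
    (a): 52 ≥ 52 [met]
  Stage 1 carried; the burden shifts to the insurer.
Stage 2 — burden on insurer; standard: the preponderance of the evidence (weight is at least 52).
    (b): 89 − 42 = 47 < 52 [not met]
  Stage 2 not carried; the insurer fails its burden.
The policyholder prevails.

policyholder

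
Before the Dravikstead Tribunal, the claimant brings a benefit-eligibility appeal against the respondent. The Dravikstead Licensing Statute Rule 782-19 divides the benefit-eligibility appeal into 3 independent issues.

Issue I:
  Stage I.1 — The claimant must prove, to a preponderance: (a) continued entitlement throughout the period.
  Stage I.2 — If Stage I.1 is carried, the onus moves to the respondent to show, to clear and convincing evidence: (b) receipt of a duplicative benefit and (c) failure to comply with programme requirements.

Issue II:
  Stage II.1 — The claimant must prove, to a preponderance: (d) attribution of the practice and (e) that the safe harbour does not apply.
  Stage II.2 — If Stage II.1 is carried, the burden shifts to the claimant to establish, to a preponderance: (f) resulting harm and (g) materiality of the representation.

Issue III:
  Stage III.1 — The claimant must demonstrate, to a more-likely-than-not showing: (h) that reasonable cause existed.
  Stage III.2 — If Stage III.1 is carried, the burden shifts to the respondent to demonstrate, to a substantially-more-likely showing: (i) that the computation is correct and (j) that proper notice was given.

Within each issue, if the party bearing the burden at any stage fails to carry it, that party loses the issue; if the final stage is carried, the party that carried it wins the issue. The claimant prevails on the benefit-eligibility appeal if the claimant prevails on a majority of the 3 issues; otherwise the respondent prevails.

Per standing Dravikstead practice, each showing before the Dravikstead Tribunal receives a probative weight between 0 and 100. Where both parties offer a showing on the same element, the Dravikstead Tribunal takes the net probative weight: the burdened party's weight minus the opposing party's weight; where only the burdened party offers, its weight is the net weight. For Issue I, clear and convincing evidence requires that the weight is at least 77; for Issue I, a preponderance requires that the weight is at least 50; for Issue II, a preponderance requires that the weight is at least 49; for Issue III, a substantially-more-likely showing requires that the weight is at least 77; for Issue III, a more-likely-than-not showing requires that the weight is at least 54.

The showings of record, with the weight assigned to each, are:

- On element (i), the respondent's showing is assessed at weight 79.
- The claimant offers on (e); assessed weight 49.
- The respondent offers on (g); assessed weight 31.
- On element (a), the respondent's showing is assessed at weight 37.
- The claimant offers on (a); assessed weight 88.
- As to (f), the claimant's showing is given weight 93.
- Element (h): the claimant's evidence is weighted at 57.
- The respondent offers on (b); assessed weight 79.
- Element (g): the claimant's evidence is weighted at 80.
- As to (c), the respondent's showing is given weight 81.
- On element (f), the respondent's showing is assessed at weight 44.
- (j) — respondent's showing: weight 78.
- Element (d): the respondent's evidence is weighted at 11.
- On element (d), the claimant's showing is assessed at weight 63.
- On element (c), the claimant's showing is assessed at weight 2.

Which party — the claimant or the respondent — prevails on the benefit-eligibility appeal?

— Issue I —
At Stage I.1 the claimant must meet a preponderance (weight is at least 50): on (a) the weight is 88 less the opposing 37 gives net 51, which does reach 50, so (a) meets the standard.
  All elements met. The burden passes to the respondent.
At Stage I.2 the respondent must meet clear and convincing evidence (weight is at least 77): on (b) the weight is 79, which does reach 77, so (b) meets the standard; on (c) the weight is 81 less the opposing 2 gives net 79, which does reach 77, so (c) meets the standard.
  Stage I.2 carried; the final stage is satisfied.
With every stage satisfied, the respondent prevails on this issue.
— Issue II —
Stage II.1 (claimant, a preponderance, weight is at least 49): (d) net 63−11=52 ≥ 49 — meets; (e) 49 ≥ 49 — meets.
  All elements met. The claimant retains the burden for Stage II.2.
Stage II.2 (claimant, a preponderance, weight is at least 49): (f) net 93−44=49 ≥ 49 — meets; (g) net 80−31=49 ≥ 49 — meets.
  Stage II.2 carried; the final stage is satisfied.
With every stage satisfied, the claimant prevails on this issue.
— Issue III —
Stage III.1 (claimant, a more-likely-than-not showing, weight is at least 54): (h) 57 ≥ 54 — meets.
  Stage III.1 carried; the burden shifts to the respondent.
Stage III.2 (respondent, a substantially-more-likely showing, weight is at least 77): (i) 79 ≥ 77 — meets; (j) 78 ≥ 77 — meets.
  Stage III.2 carried; the final stage is satisfied.
All stages carried — the respondent prevails on this issue.
Per-issue: Issue I → respondent; Issue II → claimant; Issue III → respondent. The claimant must prevail on a majority of issues; overall, the respondent prevails.

respondent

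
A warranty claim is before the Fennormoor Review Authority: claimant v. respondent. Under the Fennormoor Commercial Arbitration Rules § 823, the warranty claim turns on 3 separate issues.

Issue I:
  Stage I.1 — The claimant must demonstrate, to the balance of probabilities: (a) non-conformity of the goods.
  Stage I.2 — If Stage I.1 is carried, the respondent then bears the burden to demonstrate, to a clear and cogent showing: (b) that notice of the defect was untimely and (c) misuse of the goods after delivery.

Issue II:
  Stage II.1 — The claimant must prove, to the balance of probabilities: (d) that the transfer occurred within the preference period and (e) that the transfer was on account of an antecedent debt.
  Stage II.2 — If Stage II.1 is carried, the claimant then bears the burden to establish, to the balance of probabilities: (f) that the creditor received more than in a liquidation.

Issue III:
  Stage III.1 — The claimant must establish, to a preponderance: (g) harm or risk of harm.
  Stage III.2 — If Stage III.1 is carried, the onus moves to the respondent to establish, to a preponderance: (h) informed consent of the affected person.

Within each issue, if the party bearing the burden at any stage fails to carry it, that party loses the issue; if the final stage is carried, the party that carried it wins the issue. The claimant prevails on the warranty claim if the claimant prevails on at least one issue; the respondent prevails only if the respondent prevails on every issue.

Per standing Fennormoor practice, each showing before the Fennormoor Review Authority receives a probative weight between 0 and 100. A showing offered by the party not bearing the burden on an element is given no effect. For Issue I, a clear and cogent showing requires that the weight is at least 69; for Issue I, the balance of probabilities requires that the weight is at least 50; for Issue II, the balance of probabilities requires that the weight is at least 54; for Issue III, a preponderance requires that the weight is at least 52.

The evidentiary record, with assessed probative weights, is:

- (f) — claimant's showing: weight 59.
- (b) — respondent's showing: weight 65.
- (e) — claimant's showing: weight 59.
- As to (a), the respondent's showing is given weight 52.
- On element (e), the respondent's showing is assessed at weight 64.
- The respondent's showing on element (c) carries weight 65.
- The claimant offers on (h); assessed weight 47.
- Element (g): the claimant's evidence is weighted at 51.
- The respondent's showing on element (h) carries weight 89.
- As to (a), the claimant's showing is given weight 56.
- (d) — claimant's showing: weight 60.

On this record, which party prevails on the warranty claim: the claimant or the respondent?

— Issue I —
At Stage I.1 the claimant must meet the balance of probabilities (weight is at least 50): on (a) the weight is 56 (the respondent's 52 is given no effect), ≥ 50, so (a) meets the standard.
  Stage I.1 is satisfied; the onus moves to the respondent.
At Stage I.2 the respondent must meet a clear and cogent showing (weight is at least 69): on (b) the weight is 65, < 69, so (b) does not meet the standard; on (c) the weight is 65, < 69, so (c) does not meet the standard.
  The respondent does not carry Stage I.2.
The claimant prevails on this issue.
— Issue II —
At Stage II.1 the claimant must meet the balance of probabilities (weight is at least 54): on (d) the weight is 60, ≥ 54, so (d) meets the standard; on (e) the weight is 59 (the respondent's 64 is given no effect), ≥ 54, so (e) meets the standard.
  Stage II.1 is satisfied; the claimant continues to bear the burden.
At Stage II.2 the claimant must meet the balance of probabilities (weight is at least 54): on (f) the weight is 59, ≥ 54, so (f) meets the standard.
  Stage II.2 carried; the final stage is satisfied.
Every stage carried; the claimant prevails on this issue.
— Issue III —
At Stage III.1 the claimant must meet a preponderance (weight is at least 52): on (g) the weight is 51, which does not reach 52, so (g) does not meet the standard.
  Not every element is met, so the claimant fails to carry Stage III.1.
So the respondent prevails on this issue.
Per-issue: Issue I → claimant; Issue II → claimant; Issue III → respondent. The claimant must prevail on at least one issue; overall, the claimant prevails.

claimant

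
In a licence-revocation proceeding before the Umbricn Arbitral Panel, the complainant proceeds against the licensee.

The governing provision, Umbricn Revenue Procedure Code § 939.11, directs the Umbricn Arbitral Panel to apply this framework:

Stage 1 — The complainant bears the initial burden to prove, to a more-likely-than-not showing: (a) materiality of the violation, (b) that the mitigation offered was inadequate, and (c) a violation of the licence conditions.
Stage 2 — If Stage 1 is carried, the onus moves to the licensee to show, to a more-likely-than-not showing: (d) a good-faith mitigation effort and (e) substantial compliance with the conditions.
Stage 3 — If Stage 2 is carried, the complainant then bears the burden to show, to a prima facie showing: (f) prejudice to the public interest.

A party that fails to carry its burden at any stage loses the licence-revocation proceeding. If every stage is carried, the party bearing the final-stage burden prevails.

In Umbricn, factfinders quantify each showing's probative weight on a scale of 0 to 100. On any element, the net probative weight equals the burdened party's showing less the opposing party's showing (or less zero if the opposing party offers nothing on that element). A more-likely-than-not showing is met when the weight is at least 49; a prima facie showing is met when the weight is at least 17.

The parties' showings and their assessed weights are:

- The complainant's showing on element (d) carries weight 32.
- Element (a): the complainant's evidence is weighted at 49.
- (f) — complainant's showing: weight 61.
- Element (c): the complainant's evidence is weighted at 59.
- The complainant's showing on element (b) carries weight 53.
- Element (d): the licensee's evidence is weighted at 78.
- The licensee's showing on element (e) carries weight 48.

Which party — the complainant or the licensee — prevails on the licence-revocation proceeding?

Stage 1 — burden on complainant; standard: a more-likely-than-not showing (weight is at least 49).
    (a): 49 ≥ 49 [met]
    (b): 53 ≥ 49 [met]
    (c): 59 ≥ 49 [met]
  Stage 1 carried; the burden shifts to the licensee.
Stage 2 — burden on licensee; standard: a more-likely-than-not showing (weight is at least 49).
    (d): 78 − 32 = 46 < 49 [not met]
    (e): 48 < 49 [not met]
  Not every element is met, so the licensee fails to carry Stage 2.
The complainant prevails.

complainant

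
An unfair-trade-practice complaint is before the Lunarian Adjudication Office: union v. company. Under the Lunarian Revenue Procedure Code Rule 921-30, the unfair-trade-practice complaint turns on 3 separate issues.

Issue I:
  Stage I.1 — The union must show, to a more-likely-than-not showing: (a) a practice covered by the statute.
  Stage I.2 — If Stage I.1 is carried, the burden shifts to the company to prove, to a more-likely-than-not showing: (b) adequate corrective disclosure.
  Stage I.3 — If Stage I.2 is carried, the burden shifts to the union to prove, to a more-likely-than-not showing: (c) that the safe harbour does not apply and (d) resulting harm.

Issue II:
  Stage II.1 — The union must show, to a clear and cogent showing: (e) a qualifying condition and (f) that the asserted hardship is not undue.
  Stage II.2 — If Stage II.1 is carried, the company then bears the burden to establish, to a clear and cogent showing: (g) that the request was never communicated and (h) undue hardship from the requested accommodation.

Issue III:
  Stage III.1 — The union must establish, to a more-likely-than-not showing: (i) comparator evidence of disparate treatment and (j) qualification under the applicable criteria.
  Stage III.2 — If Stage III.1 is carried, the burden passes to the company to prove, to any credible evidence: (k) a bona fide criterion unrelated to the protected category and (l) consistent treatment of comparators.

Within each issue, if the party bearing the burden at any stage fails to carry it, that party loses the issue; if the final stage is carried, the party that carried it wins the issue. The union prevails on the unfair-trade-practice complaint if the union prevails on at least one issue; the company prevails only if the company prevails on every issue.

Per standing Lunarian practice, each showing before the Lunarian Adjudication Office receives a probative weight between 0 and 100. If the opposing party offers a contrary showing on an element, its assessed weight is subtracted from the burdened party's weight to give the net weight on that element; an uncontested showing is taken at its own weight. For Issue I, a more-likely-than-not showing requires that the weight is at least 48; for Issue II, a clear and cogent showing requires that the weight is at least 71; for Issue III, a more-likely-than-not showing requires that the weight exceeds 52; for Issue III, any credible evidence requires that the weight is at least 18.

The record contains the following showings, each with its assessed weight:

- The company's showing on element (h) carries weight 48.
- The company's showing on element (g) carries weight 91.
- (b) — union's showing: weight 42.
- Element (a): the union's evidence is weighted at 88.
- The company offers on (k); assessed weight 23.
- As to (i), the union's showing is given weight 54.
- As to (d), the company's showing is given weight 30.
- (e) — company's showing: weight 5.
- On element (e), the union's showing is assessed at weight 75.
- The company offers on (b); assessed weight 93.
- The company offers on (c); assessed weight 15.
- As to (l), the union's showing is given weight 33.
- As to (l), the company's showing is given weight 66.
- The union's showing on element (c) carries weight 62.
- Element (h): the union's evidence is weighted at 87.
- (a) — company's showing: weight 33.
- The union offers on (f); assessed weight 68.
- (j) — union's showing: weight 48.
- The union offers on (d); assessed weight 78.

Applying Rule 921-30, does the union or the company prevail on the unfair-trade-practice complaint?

— Issue I —
Stage I.1 (union, a more-likely-than-not showing, weight is at least 48): (a) net 88−33=55 ≥ 48 — meets.
  The union carries Stage I.1; the company now bears the burden.
Stage I.2 (company, a more-likely-than-not showing, weight is at least 48): (b) net 93−42=51 ≥ 48 — meets.
  The company carries Stage I.2; the union now bears the burden.
Stage I.3 (union, a more-likely-than-not showing, weight is at least 48): (c) net 62−15=47 < 48 — fails; (d) net 78−30=48 ≥ 48 — meets.
  Stage I.3 not carried; the union fails its burden.
The analysis ends at Stage I.3; the company prevails on this issue.
— Issue II —
Stage II.1 — burden on union; standard: a clear and cogent showing (weight is at least 71).
    (e): 75 − 5 = 70 < 71 [not met]
    (f): 68 < 71 [not met]
  Stage II.1 not carried; the union fails its burden.
The company prevails on this issue.
— Issue III —
Stage III.1 — burden on union; standard: a more-likely-than-not showing (weight exceeds 52).
    (i): 54 > 52 [met]
    (j): 48 ≤ 52 [not met]
  The union does not carry Stage III.1.
The analysis ends at Stage III.1; the company prevails on this issue.
Per-issue: Issue I → company; Issue II → company; Issue III → company. The union must prevail on at least one issue; overall, the company prevails.

company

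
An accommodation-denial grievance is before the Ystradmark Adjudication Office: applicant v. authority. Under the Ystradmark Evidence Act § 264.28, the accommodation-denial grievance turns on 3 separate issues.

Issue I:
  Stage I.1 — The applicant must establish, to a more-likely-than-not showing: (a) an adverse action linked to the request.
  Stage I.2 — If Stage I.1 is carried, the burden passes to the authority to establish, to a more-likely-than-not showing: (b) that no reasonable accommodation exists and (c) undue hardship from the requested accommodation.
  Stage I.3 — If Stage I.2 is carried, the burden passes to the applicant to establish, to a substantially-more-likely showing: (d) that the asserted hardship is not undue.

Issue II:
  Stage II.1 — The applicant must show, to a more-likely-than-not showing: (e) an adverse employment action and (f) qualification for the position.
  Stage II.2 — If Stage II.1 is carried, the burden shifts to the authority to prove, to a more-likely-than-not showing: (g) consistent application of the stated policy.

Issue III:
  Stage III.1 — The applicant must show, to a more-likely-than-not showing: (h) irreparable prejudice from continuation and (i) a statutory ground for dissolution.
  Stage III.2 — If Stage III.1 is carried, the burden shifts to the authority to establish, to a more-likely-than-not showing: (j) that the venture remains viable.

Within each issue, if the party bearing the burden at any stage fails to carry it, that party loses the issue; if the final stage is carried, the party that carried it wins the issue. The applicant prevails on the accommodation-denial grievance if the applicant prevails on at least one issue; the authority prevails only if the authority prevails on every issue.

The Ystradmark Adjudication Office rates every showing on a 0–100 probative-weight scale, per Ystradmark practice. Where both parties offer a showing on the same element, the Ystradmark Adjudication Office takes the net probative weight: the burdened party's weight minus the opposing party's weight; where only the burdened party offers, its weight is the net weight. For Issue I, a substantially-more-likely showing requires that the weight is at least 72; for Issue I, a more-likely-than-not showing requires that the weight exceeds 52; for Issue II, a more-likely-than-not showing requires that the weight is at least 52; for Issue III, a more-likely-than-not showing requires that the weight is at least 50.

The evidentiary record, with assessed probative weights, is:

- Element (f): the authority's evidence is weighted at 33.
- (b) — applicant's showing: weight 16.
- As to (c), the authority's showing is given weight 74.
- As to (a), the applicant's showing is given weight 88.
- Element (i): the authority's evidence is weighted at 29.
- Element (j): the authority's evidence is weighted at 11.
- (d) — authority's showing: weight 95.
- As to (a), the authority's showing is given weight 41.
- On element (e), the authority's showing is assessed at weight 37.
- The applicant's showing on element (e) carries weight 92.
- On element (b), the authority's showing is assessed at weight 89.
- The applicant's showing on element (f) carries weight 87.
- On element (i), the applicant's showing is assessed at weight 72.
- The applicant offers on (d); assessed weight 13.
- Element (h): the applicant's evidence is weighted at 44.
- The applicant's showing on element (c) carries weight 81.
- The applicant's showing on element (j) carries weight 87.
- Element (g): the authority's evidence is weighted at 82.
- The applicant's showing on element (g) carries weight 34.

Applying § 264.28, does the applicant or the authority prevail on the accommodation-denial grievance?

— Issue I —
Stage I.1 (applicant, a more-likely-than-not showing, weight exceeds 52): (a) net 88−41=47 ≤ 52 — fails.
  Stage I.1 not carried; the applicant fails its burden.
So the authority prevails on this issue.
— Issue II —
Stage II.1 — burden on applicant; standard: a more-likely-than-not showing (weight is at least 52).
    (e): 92 − 37 = 55 ≥ 52 [met]
    (f): 87 − 33 = 54 ≥ 52 [met]
  Stage II.1 is satisfied; the onus moves to the authority.
Stage II.2 — burden on authority; standard: a more-likely-than-not showing (weight is at least 52).
    (g): 82 − 34 = 48 < 52 [not met]
  Not every element is met, so the authority fails to carry Stage II.2.
The applicant prevails on this issue.
— Issue III —
Stage III.1 — burden on applicant; standard: a more-likely-than-not showing (weight is at least 50).
    (h): 44 < 50 [not met]
    (i): 72 − 29 = 43 < 50 [not met]
  Stage III.1 not carried; the applicant fails its burden.
The analysis ends at Stage III.1; the authority prevails on this issue.
Per-issue: Issue I → authority; Issue II → applicant; Issue III → authority. The applicant must prevail on at least one issue; overall, the applicant prevails.

applicant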